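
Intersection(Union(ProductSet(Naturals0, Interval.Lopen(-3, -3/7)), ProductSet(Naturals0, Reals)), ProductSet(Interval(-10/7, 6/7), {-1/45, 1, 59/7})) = ProductSet(Range(0, 1, 1), {-1/45, 1, 59/7})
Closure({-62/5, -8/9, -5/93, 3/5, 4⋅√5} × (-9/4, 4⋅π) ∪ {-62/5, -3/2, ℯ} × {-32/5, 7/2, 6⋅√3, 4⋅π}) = ({-62/5, -3/2, ℯ} × {-32/5, 7/2, 6⋅√3, 4⋅π}) ∪ ({-62/5, -8/9, -5/93, 3/5, 4⋅√5} × [-9/4, 4⋅π])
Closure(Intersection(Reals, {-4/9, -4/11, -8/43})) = {-4/9, -4/11, -8/43}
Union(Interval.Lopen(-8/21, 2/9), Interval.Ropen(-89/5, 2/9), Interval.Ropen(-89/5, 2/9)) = Interval(-89/5, 2/9)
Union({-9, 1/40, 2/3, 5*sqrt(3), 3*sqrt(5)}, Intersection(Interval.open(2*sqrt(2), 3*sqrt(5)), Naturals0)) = Union({-9, 1/40, 2/3, 5*sqrt(3), 3*sqrt(5)}, Range(3, 7, 1))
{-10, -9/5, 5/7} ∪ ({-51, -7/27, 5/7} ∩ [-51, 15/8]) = {-51, -10, -9/5, -7/27, 5/7}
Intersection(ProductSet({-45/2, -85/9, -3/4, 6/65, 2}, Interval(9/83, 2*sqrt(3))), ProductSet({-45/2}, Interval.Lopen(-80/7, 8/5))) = ProductSet({-45/2}, Interval(9/83, 8/5))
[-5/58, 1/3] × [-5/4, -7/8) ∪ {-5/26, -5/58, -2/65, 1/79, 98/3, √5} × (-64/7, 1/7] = ([-5/58, 1/3] × [-5/4, -7/8)) ∪ ({-5/26, -5/58, -2/65, 1/79, 98/3, √5} × (-64/7, 1/7])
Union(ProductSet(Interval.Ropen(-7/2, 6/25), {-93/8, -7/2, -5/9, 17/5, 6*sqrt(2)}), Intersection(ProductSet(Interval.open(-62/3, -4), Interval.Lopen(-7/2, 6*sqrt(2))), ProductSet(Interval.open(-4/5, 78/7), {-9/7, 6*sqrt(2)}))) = ProductSet(Interval.Ropen(-7/2, 6/25), {-93/8, -7/2, -5/9, 17/5, 6*sqrt(2)})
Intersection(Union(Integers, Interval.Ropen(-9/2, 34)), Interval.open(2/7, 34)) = Union(Interval.open(2/7, 34), Range(1, 34, 1))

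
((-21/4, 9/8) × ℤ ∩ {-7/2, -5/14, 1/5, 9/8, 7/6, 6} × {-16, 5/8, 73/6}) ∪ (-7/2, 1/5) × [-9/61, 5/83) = ({-7/2, -5/14, 1/5} × {-16}) ∪ ((-7/2, 1/5) × [-9/61, 5/83))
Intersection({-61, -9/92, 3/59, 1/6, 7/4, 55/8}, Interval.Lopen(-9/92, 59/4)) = {3/59, 1/6, 7/4, 55/8}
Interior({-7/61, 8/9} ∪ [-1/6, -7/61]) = (-1/6, -7/61)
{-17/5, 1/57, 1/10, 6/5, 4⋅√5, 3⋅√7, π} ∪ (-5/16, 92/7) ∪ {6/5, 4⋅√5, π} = {-17/5} ∪ (-5/16, 92/7)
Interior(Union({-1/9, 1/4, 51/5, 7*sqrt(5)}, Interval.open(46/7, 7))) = Interval.open(46/7, 7)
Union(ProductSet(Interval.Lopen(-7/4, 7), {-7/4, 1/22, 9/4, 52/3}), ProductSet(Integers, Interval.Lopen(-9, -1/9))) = Union(ProductSet(Integers, Interval.Lopen(-9, -1/9)), ProductSet(Interval.Lopen(-7/4, 7), {-7/4, 1/22, 9/4, 52/3}))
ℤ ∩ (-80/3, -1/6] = {-26, -25, …, -1}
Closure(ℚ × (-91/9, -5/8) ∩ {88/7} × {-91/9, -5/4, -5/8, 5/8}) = {88/7} × {-5/4}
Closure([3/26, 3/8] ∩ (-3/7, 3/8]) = [3/26, 3/8]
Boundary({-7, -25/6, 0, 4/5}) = {-7, -25/6, 0, 4/5}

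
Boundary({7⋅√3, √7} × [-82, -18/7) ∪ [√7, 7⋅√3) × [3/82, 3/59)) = ([√7, 7⋅√3] × {3/82, 3/59}) ∪ ({7⋅√3, √7} × ([-82, -18/7] ∪ [3/82, 3/59]))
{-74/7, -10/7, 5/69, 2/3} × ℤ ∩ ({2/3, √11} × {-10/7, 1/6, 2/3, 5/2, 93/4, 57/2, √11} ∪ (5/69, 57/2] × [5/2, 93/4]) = {2/3} × {3, 4, …, 23}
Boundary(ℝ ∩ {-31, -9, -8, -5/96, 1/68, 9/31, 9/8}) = {-31, -9, -8, -5/96, 1/68, 9/31, 9/8}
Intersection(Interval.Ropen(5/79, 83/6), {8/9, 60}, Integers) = EmptySet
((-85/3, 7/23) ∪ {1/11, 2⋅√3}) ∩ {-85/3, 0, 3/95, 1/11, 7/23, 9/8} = {0, 3/95, 1/11}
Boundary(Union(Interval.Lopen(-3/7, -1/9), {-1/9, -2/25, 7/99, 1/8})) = {-3/7, -1/9, -2/25, 7/99, 1/8}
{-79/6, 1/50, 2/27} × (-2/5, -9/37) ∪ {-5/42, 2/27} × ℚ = ({-5/42, 2/27} × ℚ) ∪ ({-79/6, 1/50, 2/27} × (-2/5, -9/37))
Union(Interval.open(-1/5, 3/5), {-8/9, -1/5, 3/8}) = Union({-8/9}, Interval.Ropen(-1/5, 3/5))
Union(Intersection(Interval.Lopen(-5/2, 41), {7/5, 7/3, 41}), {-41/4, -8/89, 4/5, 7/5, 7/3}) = {-41/4, -8/89, 4/5, 7/5, 7/3, 41}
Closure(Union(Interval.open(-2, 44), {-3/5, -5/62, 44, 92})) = Union({92}, Interval(-2, 44))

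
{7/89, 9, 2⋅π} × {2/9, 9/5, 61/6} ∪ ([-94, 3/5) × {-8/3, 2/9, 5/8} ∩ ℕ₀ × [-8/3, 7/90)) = ({0} × {-8/3}) ∪ ({7/89, 9, 2⋅π} × {2/9, 9/5, 61/6})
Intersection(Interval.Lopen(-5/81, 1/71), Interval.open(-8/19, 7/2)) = Interval.Lopen(-5/81, 1/71)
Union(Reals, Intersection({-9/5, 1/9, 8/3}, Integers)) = Reals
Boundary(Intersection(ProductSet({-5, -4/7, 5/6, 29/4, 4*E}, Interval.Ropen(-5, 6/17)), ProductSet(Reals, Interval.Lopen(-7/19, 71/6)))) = ProductSet({-5, -4/7, 5/6, 29/4, 4*E}, Interval(-7/19, 6/17))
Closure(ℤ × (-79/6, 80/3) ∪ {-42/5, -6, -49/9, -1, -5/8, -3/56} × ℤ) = (ℤ × [-79/6, 80/3]) ∪ ({-42/5, -6, -49/9, -1, -5/8, -3/56} × ℤ)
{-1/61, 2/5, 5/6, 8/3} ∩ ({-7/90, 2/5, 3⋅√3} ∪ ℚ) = {-1/61, 2/5, 5/6, 8/3}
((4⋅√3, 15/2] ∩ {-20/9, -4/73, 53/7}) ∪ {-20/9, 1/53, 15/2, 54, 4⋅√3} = {-20/9, 1/53, 15/2, 54, 4⋅√3}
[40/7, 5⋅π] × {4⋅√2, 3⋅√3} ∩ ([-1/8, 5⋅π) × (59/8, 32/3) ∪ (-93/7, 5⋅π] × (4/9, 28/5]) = [40/7, 5⋅π] × {3⋅√3}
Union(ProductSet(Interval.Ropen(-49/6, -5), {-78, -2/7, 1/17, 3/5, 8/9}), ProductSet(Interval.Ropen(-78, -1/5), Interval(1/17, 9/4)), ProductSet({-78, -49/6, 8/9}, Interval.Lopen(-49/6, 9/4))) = Union(ProductSet({-78, -49/6, 8/9}, Interval.Lopen(-49/6, 9/4)), ProductSet(Interval.Ropen(-78, -1/5), Interval(1/17, 9/4)), ProductSet(Interval.Ropen(-49/6, -5), {-78, -2/7, 1/17, 3/5, 8/9}))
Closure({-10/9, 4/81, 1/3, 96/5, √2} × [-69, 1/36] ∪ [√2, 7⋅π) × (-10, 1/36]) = ({√2, 7⋅π} × [-10, 1/36]) ∪ ([√2, 7⋅π] × {-10, 1/36}) ∪ ({-10/9, 4/81, 1/3, 96/5, √2} × [-69, 1/36]) ∪ ([√2, 7⋅π) × (-10, 1/36])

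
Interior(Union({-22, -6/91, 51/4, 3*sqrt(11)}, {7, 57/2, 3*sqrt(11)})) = EmptySet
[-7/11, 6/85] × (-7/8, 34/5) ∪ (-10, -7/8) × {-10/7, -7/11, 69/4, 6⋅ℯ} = ([-7/11, 6/85] × (-7/8, 34/5)) ∪ ((-10, -7/8) × {-10/7, -7/11, 69/4, 6⋅ℯ})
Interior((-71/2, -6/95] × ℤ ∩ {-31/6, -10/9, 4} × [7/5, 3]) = ∅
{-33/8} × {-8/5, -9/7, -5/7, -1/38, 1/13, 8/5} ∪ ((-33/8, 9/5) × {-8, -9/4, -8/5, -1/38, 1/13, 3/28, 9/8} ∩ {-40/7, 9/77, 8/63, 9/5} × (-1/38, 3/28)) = ({9/77, 8/63} × {1/13}) ∪ ({-33/8} × {-8/5, -9/7, -5/7, -1/38, 1/13, 8/5})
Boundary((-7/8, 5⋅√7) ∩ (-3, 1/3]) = {-7/8, 1/3}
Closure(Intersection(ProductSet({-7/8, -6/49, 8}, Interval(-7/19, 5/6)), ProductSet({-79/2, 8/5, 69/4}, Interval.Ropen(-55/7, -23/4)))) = EmptySet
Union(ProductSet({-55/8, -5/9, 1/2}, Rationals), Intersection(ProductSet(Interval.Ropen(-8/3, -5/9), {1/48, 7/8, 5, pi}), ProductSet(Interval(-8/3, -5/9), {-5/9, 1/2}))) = ProductSet({-55/8, -5/9, 1/2}, Rationals)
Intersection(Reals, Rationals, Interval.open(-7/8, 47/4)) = Intersection(Interval.open(-7/8, 47/4), Rationals)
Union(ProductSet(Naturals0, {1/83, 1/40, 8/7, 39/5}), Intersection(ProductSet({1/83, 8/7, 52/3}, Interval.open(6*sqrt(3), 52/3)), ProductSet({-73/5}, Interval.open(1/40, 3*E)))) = ProductSet(Naturals0, {1/83, 1/40, 8/7, 39/5})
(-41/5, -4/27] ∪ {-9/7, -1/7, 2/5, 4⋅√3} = (-41/5, -4/27] ∪ {-1/7, 2/5, 4⋅√3}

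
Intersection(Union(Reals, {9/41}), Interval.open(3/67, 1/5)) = Interval.open(3/67, 1/5)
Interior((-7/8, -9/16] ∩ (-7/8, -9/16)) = (-7/8, -9/16)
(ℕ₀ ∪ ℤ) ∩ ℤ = ℤ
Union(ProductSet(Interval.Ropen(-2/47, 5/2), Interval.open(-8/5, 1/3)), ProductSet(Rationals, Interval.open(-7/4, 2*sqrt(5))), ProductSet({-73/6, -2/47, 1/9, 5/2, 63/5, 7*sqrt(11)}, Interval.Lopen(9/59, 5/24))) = Union(ProductSet({-73/6, -2/47, 1/9, 5/2, 63/5, 7*sqrt(11)}, Interval.Lopen(9/59, 5/24)), ProductSet(Interval.Ropen(-2/47, 5/2), Interval.open(-8/5, 1/3)), ProductSet(Rationals, Interval.open(-7/4, 2*sqrt(5))))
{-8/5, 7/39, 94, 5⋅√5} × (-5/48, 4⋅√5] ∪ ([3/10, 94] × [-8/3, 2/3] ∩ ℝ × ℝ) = ([3/10, 94] × [-8/3, 2/3]) ∪ ({-8/5, 7/39, 94, 5⋅√5} × (-5/48, 4⋅√5])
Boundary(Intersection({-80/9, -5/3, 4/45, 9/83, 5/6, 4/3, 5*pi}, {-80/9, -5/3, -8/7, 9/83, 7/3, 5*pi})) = {-80/9, -5/3, 9/83, 5*pi}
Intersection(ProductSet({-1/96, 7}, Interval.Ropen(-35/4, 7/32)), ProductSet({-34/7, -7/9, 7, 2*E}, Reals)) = ProductSet({7}, Interval.Ropen(-35/4, 7/32))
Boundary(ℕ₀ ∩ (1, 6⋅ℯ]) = {2, 3, …, 16}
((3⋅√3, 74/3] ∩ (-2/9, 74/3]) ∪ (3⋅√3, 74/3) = (3⋅√3, 74/3]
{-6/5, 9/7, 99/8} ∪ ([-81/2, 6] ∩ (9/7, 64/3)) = {-6/5, 99/8} ∪ [9/7, 6]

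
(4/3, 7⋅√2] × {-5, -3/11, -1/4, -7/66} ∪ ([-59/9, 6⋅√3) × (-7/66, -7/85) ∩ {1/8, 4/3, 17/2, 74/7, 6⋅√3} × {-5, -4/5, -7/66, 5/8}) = (4/3, 7⋅√2] × {-5, -3/11, -1/4, -7/66}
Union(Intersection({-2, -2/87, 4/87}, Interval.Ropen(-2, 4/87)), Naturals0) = Union({-2, -2/87}, Naturals0)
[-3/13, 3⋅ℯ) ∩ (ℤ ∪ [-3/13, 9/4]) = [-3/13, 9/4] ∪ {0, 1, …, 8}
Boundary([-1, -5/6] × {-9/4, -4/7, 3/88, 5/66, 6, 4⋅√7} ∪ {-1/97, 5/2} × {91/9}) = ({-1/97, 5/2} × {91/9}) ∪ ([-1, -5/6] × {-9/4, -4/7, 3/88, 5/66, 6, 4⋅√7})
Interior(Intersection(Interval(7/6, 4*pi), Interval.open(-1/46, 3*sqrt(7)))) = Interval.open(7/6, 3*sqrt(7))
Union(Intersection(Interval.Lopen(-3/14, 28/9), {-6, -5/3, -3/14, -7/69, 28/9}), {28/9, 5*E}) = {-7/69, 28/9, 5*E}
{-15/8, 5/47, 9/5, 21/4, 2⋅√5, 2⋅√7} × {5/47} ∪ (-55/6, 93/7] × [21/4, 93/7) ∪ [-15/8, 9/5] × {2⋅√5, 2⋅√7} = ((-55/6, 93/7] × [21/4, 93/7)) ∪ ([-15/8, 9/5] × {2⋅√5, 2⋅√7}) ∪ ({-15/8, 5/47, 9/5, 21/4, 2⋅√5, 2⋅√7} × {5/47})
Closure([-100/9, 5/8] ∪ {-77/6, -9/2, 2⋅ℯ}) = {-77/6, 2⋅ℯ} ∪ [-100/9, 5/8]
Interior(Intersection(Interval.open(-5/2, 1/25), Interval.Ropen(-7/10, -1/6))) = Interval.open(-7/10, -1/6)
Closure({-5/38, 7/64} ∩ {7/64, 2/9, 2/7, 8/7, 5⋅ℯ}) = {7/64}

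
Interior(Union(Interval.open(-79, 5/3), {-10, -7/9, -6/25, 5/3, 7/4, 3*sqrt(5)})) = Interval.open(-79, 5/3)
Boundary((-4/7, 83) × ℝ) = {-4/7, 83} × ℝ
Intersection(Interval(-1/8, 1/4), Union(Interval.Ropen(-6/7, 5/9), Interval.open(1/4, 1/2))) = Interval(-1/8, 1/4)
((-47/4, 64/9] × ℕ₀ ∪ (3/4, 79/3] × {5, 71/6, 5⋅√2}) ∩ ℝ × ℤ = ((-47/4, 64/9] × ℕ₀) ∪ ((3/4, 79/3] × {5})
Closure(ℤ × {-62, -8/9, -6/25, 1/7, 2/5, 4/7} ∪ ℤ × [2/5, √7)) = ℤ × ({-62, -8/9, -6/25, 1/7} ∪ [2/5, √7])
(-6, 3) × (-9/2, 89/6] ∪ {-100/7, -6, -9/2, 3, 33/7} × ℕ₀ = ({-100/7, -6, -9/2, 3, 33/7} × ℕ₀) ∪ ((-6, 3) × (-9/2, 89/6])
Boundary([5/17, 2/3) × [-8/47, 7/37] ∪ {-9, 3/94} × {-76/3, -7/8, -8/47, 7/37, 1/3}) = ({5/17, 2/3} × [-8/47, 7/37]) ∪ ([5/17, 2/3] × {-8/47, 7/37}) ∪ ({-9, 3/94} × {-76/3, -7/8, -8/47, 7/37, 1/3})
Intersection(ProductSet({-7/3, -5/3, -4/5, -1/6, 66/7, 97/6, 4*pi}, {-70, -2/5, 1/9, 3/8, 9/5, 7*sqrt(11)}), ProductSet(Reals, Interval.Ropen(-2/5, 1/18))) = ProductSet({-7/3, -5/3, -4/5, -1/6, 66/7, 97/6, 4*pi}, {-2/5})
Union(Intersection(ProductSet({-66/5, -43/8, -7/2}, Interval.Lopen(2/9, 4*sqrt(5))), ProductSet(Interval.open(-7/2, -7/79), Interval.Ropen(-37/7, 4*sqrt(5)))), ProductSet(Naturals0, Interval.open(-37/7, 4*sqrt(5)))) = ProductSet(Naturals0, Interval.open(-37/7, 4*sqrt(5)))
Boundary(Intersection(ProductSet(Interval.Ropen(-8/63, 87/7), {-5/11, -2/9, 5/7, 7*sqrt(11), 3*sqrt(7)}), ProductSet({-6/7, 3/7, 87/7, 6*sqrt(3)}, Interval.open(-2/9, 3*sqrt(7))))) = ProductSet({3/7, 6*sqrt(3)}, {5/7})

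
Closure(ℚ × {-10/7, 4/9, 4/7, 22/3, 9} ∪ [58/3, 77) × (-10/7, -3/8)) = (ℝ × {-10/7, 4/9, 4/7, 22/3, 9}) ∪ ({58/3, 77} × [-10/7, -3/8]) ∪ ([58/3, 77] × {-10/7, -3/8}) ∪ ([58/3, 77) × (-10/7, -3/8))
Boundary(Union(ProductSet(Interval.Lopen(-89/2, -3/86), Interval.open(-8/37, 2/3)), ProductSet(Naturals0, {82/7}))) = Union(ProductSet({-89/2, -3/86}, Interval(-8/37, 2/3)), ProductSet(Interval(-89/2, -3/86), {-8/37, 2/3}), ProductSet(Union(Complement(Naturals0, Interval.open(-89/2, -3/86)), Naturals0), {82/7}))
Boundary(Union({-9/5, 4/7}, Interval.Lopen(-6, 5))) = {-6, 5}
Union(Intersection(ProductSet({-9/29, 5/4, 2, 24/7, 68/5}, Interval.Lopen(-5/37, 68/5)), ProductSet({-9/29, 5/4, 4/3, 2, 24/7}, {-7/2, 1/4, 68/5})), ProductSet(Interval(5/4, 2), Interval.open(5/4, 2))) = Union(ProductSet({-9/29, 5/4, 2, 24/7}, {1/4, 68/5}), ProductSet(Interval(5/4, 2), Interval.open(5/4, 2)))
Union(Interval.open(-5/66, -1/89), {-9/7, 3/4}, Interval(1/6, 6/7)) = Union({-9/7}, Interval.open(-5/66, -1/89), Interval(1/6, 6/7))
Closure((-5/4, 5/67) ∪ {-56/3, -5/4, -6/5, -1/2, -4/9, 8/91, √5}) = {-56/3, 8/91, √5} ∪ [-5/4, 5/67]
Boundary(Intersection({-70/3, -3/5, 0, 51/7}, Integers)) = {0}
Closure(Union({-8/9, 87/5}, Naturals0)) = Union({-8/9, 87/5}, Naturals0)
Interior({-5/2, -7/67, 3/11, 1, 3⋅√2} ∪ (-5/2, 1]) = (-5/2, 1)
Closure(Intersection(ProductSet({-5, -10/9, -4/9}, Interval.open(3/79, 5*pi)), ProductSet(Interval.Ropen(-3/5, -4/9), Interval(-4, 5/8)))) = EmptySet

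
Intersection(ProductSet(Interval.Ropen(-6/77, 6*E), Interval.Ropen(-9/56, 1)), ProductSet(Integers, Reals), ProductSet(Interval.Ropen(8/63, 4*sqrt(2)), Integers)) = ProductSet(Range(1, 6, 1), Range(0, 1, 1))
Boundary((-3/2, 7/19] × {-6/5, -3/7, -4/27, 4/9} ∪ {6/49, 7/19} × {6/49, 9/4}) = ({6/49, 7/19} × {6/49, 9/4}) ∪ ([-3/2, 7/19] × {-6/5, -3/7, -4/27, 4/9})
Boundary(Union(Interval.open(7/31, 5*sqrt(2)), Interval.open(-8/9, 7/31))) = {-8/9, 7/31, 5*sqrt(2)}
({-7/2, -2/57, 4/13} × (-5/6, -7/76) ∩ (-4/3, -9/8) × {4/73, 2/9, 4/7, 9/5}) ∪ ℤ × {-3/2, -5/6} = ℤ × {-3/2, -5/6}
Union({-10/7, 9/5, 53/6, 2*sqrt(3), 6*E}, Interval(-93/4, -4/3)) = Union({9/5, 53/6, 2*sqrt(3), 6*E}, Interval(-93/4, -4/3))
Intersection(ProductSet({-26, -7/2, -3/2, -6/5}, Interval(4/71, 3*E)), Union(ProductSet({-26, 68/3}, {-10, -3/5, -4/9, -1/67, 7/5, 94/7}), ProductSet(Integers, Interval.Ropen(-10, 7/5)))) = ProductSet({-26}, Interval(4/71, 7/5))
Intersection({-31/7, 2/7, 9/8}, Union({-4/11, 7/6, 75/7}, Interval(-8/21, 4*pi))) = {2/7, 9/8}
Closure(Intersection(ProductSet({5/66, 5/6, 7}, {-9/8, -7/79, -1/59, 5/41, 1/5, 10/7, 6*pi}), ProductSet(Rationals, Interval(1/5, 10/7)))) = ProductSet({5/66, 5/6, 7}, {1/5, 10/7})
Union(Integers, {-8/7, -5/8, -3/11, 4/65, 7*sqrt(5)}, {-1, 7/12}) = Union({-8/7, -5/8, -3/11, 4/65, 7/12, 7*sqrt(5)}, Integers)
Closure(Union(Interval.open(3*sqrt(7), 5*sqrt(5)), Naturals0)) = Union(Complement(Naturals0, Interval.open(3*sqrt(7), 5*sqrt(5))), Interval(3*sqrt(7), 5*sqrt(5)), Naturals0)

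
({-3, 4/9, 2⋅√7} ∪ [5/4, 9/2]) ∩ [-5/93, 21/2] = {4/9, 2⋅√7} ∪ [5/4, 9/2]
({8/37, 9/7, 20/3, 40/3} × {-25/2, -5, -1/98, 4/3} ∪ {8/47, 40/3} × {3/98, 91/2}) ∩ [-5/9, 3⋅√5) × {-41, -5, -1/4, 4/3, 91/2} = ({8/47} × {91/2}) ∪ ({8/37, 9/7, 20/3} × {-5, 4/3})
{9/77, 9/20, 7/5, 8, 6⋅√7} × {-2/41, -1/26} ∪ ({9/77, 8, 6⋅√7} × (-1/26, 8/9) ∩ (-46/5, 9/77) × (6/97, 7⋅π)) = {9/77, 9/20, 7/5, 8, 6⋅√7} × {-2/41, -1/26}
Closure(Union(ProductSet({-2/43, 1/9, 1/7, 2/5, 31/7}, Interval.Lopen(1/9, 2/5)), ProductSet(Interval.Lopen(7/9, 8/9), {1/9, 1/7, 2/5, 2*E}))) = Union(ProductSet({-2/43, 1/9, 1/7, 2/5, 31/7}, Interval(1/9, 2/5)), ProductSet(Interval(7/9, 8/9), {1/9, 1/7, 2/5, 2*E}))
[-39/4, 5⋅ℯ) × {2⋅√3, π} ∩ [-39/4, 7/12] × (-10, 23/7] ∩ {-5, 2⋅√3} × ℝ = {-5} × {π}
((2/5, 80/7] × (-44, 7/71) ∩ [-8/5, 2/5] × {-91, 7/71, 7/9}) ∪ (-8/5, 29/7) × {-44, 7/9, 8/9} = (-8/5, 29/7) × {-44, 7/9, 8/9}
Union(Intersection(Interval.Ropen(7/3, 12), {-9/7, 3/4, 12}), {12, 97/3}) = {12, 97/3}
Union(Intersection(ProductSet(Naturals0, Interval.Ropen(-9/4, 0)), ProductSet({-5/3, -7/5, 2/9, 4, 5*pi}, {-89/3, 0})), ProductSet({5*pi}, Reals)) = ProductSet({5*pi}, Reals)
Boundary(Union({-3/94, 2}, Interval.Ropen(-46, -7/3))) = {-46, -7/3, -3/94, 2}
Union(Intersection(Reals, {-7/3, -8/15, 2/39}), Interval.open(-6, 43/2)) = Interval.open(-6, 43/2)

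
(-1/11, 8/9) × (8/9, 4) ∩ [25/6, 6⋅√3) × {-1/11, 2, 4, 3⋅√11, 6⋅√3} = ∅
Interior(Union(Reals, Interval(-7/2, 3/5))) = Interval(-oo, oo)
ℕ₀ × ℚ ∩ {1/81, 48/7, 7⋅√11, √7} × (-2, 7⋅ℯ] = ∅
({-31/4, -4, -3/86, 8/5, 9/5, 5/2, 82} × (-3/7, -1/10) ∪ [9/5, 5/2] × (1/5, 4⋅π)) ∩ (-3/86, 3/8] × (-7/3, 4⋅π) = ∅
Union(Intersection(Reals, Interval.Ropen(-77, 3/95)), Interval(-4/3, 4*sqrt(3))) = Interval(-77, 4*sqrt(3))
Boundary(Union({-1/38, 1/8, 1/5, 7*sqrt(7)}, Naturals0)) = Union({-1/38, 1/8, 1/5, 7*sqrt(7)}, Naturals0)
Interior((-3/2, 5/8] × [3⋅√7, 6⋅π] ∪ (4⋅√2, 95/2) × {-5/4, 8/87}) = (-3/2, 5/8) × (3⋅√7, 6⋅π)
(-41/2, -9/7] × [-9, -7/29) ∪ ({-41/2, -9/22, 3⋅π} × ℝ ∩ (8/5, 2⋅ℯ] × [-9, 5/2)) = (-41/2, -9/7] × [-9, -7/29)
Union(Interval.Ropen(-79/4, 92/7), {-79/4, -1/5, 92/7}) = Interval(-79/4, 92/7)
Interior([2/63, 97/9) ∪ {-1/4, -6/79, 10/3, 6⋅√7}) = (2/63, 97/9)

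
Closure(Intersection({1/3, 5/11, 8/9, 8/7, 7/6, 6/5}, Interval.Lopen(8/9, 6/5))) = {8/7, 7/6, 6/5}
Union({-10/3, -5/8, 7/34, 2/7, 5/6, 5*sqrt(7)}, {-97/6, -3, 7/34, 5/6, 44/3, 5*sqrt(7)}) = {-97/6, -10/3, -3, -5/8, 7/34, 2/7, 5/6, 44/3, 5*sqrt(7)}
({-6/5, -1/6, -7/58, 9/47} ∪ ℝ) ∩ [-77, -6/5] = [-77, -6/5]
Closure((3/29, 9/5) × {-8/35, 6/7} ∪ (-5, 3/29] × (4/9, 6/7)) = ({-5, 3/29} × [4/9, 6/7]) ∪ ([-5, 3/29] × {4/9, 6/7}) ∪ ([3/29, 9/5] × {-8/35, 6/7}) ∪ ((-5, 3/29] × (4/9, 6/7))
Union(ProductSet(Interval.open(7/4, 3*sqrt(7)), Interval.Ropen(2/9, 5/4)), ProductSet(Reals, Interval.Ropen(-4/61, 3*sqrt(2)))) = ProductSet(Reals, Interval.Ropen(-4/61, 3*sqrt(2)))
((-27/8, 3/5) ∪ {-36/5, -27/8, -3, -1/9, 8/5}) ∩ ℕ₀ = {0}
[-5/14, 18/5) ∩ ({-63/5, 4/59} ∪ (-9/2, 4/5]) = [-5/14, 4/5]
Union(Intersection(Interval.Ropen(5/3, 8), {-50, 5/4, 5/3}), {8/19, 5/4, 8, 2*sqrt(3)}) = {8/19, 5/4, 5/3, 8, 2*sqrt(3)}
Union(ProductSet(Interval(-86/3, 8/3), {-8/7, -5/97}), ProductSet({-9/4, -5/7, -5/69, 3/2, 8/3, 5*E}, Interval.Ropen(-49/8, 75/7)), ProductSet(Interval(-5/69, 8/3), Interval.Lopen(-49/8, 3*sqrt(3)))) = Union(ProductSet({-9/4, -5/7, -5/69, 3/2, 8/3, 5*E}, Interval.Ropen(-49/8, 75/7)), ProductSet(Interval(-86/3, 8/3), {-8/7, -5/97}), ProductSet(Interval(-5/69, 8/3), Interval.Lopen(-49/8, 3*sqrt(3))))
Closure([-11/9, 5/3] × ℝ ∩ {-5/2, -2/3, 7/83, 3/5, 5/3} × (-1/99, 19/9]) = {-2/3, 7/83, 3/5, 5/3} × [-1/99, 19/9]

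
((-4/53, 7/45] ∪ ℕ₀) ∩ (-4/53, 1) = (-4/53, 7/45] ∪ {0}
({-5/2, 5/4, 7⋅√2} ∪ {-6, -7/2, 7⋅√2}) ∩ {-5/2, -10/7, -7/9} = {-5/2}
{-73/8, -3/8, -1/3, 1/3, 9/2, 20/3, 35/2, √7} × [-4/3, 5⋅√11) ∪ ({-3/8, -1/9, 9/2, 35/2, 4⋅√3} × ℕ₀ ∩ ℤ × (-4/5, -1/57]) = {-73/8, -3/8, -1/3, 1/3, 9/2, 20/3, 35/2, √7} × [-4/3, 5⋅√11)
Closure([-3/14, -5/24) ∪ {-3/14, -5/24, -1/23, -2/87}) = [-3/14, -5/24] ∪ {-1/23, -2/87}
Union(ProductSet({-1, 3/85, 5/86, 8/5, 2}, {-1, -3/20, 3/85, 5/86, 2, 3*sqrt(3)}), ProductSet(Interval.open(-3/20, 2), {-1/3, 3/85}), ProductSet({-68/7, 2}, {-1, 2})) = Union(ProductSet({-68/7, 2}, {-1, 2}), ProductSet({-1, 3/85, 5/86, 8/5, 2}, {-1, -3/20, 3/85, 5/86, 2, 3*sqrt(3)}), ProductSet(Interval.open(-3/20, 2), {-1/3, 3/85}))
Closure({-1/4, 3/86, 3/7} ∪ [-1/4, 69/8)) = [-1/4, 69/8]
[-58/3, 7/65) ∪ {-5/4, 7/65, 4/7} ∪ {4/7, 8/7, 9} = [-58/3, 7/65] ∪ {4/7, 8/7, 9}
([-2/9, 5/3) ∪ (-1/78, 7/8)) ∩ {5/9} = {5/9}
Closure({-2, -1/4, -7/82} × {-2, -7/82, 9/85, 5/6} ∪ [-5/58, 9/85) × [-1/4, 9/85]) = ({-2, -1/4, -7/82} × {-2, -7/82, 9/85, 5/6}) ∪ ([-5/58, 9/85] × [-1/4, 9/85])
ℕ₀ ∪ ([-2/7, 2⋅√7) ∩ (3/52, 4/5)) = ℕ₀ ∪ (3/52, 4/5)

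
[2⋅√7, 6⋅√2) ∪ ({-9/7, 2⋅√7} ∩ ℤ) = [2⋅√7, 6⋅√2)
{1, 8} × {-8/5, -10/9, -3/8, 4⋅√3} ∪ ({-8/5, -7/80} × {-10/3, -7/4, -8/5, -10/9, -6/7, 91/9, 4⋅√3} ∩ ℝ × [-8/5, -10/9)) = ({-8/5, -7/80} × {-8/5}) ∪ ({1, 8} × {-8/5, -10/9, -3/8, 4⋅√3})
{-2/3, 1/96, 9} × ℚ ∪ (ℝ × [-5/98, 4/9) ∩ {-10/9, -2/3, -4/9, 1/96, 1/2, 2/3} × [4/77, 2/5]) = ({-2/3, 1/96, 9} × ℚ) ∪ ({-10/9, -2/3, -4/9, 1/96, 1/2, 2/3} × [4/77, 2/5])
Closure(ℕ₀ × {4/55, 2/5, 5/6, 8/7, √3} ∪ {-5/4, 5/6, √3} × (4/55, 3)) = (ℕ₀ × {4/55, 2/5, 5/6, 8/7, √3}) ∪ ({-5/4, 5/6, √3} × [4/55, 3])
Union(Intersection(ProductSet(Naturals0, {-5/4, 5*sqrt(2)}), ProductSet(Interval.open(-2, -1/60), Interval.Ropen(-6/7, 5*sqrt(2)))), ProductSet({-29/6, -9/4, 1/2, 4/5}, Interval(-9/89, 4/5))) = ProductSet({-29/6, -9/4, 1/2, 4/5}, Interval(-9/89, 4/5))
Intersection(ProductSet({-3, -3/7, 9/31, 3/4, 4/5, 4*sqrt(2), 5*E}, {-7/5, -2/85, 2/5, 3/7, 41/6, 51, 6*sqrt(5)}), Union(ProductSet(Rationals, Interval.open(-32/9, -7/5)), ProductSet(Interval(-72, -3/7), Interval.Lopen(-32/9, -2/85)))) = ProductSet({-3, -3/7}, {-7/5, -2/85})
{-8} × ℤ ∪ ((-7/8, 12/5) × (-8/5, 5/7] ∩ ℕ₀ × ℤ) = ({-8} × ℤ) ∪ ({0, 1, 2} × {-1, 0})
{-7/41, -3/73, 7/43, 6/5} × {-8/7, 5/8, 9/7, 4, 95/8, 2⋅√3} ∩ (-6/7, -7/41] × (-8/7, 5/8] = {-7/41} × {5/8}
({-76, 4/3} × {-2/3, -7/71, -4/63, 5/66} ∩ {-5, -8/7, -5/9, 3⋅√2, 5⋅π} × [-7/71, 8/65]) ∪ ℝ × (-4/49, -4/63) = ℝ × (-4/49, -4/63)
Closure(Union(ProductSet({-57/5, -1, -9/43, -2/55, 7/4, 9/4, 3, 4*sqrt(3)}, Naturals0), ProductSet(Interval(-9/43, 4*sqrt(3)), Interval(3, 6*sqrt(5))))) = Union(ProductSet({-57/5, -1, -9/43, 4*sqrt(3)}, Naturals0), ProductSet({-57/5, -1, -9/43, -2/55, 7/4, 9/4, 3, 4*sqrt(3)}, Union(Complement(Naturals0, Interval.open(3, 6*sqrt(5))), Naturals0)), ProductSet(Interval(-9/43, 4*sqrt(3)), Interval(3, 6*sqrt(5))))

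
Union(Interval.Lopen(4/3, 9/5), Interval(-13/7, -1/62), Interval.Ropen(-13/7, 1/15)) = Union(Interval.Ropen(-13/7, 1/15), Interval.Lopen(4/3, 9/5))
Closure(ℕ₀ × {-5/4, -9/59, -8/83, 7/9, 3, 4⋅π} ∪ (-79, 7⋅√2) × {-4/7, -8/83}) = (ℕ₀ × {-5/4, -9/59, -8/83, 7/9, 3, 4⋅π}) ∪ ([-79, 7⋅√2] × {-4/7, -8/83})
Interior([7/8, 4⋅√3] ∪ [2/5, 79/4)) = (2/5, 79/4)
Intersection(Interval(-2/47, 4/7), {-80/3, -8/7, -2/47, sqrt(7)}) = {-2/47}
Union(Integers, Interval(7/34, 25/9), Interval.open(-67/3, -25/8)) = Union(Integers, Interval.open(-67/3, -25/8), Interval(7/34, 25/9))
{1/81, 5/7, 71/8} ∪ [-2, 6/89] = [-2, 6/89] ∪ {5/7, 71/8}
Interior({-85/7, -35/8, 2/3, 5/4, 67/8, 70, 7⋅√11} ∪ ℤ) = ∅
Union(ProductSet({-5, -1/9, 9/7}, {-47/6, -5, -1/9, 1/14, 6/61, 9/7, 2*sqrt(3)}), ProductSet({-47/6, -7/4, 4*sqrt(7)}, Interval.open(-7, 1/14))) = Union(ProductSet({-47/6, -7/4, 4*sqrt(7)}, Interval.open(-7, 1/14)), ProductSet({-5, -1/9, 9/7}, {-47/6, -5, -1/9, 1/14, 6/61, 9/7, 2*sqrt(3)}))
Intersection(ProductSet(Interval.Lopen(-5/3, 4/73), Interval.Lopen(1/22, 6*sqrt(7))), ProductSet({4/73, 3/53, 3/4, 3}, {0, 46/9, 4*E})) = ProductSet({4/73}, {46/9, 4*E})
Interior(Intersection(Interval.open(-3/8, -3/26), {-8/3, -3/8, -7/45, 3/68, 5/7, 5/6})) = EmptySet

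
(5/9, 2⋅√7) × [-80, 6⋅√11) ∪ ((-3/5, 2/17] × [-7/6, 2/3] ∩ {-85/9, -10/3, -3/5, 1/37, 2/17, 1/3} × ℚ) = ({1/37, 2/17} × (ℚ ∩ [-7/6, 2/3])) ∪ ((5/9, 2⋅√7) × [-80, 6⋅√11))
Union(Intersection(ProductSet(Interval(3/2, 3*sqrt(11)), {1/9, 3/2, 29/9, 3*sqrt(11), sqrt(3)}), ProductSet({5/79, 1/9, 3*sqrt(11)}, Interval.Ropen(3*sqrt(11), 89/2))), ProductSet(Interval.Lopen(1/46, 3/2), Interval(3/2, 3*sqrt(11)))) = Union(ProductSet({3*sqrt(11)}, {3*sqrt(11)}), ProductSet(Interval.Lopen(1/46, 3/2), Interval(3/2, 3*sqrt(11))))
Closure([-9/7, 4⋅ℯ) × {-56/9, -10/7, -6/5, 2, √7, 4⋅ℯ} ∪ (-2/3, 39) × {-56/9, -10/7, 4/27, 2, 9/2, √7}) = ([-2/3, 39] × {-56/9, -10/7, 4/27, 2, 9/2, √7}) ∪ ([-9/7, 4⋅ℯ] × {-56/9, -10/7, -6/5, 2, √7, 4⋅ℯ})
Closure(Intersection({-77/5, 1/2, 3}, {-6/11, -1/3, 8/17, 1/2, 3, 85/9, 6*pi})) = {1/2, 3}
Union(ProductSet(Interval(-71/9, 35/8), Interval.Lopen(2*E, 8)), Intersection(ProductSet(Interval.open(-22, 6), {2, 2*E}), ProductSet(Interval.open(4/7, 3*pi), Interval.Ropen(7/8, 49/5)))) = Union(ProductSet(Interval(-71/9, 35/8), Interval.Lopen(2*E, 8)), ProductSet(Interval.open(4/7, 6), {2, 2*E}))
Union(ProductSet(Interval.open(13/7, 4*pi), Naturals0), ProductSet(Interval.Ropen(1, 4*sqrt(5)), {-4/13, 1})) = Union(ProductSet(Interval.Ropen(1, 4*sqrt(5)), {-4/13, 1}), ProductSet(Interval.open(13/7, 4*pi), Naturals0))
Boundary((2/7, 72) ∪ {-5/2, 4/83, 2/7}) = {-5/2, 4/83, 2/7, 72}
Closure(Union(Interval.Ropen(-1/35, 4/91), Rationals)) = Union(Interval(-oo, oo), Rationals)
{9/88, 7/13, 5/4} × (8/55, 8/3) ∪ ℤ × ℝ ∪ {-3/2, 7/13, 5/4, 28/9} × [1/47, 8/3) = (ℤ × ℝ) ∪ ({9/88, 7/13, 5/4} × (8/55, 8/3)) ∪ ({-3/2, 7/13, 5/4, 28/9} × [1/47, 8/3))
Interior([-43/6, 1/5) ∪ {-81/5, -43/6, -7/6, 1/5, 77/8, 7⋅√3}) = (-43/6, 1/5)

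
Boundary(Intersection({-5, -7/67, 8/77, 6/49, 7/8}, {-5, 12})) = {-5}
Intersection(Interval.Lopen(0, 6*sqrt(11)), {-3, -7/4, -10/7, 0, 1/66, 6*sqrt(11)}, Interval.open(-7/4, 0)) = EmptySet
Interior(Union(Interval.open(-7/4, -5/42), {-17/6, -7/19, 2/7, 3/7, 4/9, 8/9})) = Interval.open(-7/4, -5/42)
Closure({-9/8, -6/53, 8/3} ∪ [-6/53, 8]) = {-9/8} ∪ [-6/53, 8]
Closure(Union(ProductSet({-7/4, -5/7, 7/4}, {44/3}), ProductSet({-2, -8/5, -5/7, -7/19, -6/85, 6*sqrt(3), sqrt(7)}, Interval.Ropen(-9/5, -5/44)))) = Union(ProductSet({-7/4, -5/7, 7/4}, {44/3}), ProductSet({-2, -8/5, -5/7, -7/19, -6/85, 6*sqrt(3), sqrt(7)}, Interval(-9/5, -5/44)))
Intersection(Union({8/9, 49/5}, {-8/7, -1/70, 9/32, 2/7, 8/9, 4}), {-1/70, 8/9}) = {-1/70, 8/9}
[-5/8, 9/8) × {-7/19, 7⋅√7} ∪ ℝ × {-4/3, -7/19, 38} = (ℝ × {-4/3, -7/19, 38}) ∪ ([-5/8, 9/8) × {-7/19, 7⋅√7})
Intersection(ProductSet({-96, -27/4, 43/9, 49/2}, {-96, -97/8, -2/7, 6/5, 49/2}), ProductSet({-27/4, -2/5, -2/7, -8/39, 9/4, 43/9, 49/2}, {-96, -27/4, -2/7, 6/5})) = ProductSet({-27/4, 43/9, 49/2}, {-96, -2/7, 6/5})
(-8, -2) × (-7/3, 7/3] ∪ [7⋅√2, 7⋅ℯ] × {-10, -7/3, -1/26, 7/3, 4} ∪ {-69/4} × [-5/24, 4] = ({-69/4} × [-5/24, 4]) ∪ ((-8, -2) × (-7/3, 7/3]) ∪ ([7⋅√2, 7⋅ℯ] × {-10, -7/3, -1/26, 7/3, 4})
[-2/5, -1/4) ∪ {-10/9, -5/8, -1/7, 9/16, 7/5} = {-10/9, -5/8, -1/7, 9/16, 7/5} ∪ [-2/5, -1/4)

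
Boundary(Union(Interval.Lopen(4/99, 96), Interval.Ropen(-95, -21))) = {-95, -21, 4/99, 96}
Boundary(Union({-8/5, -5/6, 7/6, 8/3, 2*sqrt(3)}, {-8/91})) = {-8/5, -5/6, -8/91, 7/6, 8/3, 2*sqrt(3)}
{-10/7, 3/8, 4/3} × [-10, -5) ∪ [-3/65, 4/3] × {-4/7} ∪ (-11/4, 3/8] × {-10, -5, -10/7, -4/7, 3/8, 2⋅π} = ([-3/65, 4/3] × {-4/7}) ∪ ({-10/7, 3/8, 4/3} × [-10, -5)) ∪ ((-11/4, 3/8] × {-10, -5, -10/7, -4/7, 3/8, 2⋅π})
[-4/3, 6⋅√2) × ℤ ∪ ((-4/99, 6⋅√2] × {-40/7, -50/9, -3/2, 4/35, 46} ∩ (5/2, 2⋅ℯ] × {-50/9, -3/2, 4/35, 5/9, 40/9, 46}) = ([-4/3, 6⋅√2) × ℤ) ∪ ((5/2, 2⋅ℯ] × {-50/9, -3/2, 4/35, 46})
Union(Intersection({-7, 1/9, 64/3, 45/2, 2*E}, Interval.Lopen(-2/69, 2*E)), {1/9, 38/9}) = {1/9, 38/9, 2*E}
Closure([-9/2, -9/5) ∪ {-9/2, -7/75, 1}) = [-9/2, -9/5] ∪ {-7/75, 1}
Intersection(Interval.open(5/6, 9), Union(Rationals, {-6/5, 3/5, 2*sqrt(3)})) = Union({2*sqrt(3)}, Intersection(Interval.open(5/6, 9), Rationals))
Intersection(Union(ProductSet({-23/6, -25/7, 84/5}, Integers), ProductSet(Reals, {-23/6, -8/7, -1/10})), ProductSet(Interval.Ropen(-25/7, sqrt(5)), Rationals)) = Union(ProductSet({-25/7}, Integers), ProductSet(Interval.Ropen(-25/7, sqrt(5)), {-23/6, -8/7, -1/10}))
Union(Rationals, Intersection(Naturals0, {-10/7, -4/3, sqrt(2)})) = Rationals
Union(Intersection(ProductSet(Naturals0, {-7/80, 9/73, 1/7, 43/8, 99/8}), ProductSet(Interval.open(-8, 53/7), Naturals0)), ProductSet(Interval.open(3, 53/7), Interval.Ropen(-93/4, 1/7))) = ProductSet(Interval.open(3, 53/7), Interval.Ropen(-93/4, 1/7))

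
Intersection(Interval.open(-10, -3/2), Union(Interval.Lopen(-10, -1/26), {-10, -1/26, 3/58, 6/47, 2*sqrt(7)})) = Interval.open(-10, -3/2)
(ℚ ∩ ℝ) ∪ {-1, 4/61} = ℚ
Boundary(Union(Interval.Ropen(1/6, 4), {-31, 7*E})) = {-31, 1/6, 4, 7*E}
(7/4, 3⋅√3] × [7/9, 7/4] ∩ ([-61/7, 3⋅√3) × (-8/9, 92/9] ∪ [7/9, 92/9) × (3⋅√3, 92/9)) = (7/4, 3⋅√3) × [7/9, 7/4]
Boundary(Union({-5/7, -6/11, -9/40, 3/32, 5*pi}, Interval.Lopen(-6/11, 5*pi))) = {-5/7, -6/11, 5*pi}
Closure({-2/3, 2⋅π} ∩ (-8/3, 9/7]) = {-2/3}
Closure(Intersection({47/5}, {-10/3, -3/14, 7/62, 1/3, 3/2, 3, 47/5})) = {47/5}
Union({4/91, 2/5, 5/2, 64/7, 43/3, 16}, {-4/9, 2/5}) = {-4/9, 4/91, 2/5, 5/2, 64/7, 43/3, 16}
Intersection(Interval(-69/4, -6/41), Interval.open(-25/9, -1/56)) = Interval.Lopen(-25/9, -6/41)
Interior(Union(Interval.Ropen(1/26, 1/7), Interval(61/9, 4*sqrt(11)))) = Union(Interval.open(1/26, 1/7), Interval.open(61/9, 4*sqrt(11)))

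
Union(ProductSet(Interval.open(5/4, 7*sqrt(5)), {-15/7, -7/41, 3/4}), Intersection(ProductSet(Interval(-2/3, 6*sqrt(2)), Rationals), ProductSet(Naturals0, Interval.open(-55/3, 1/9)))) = Union(ProductSet(Interval.open(5/4, 7*sqrt(5)), {-15/7, -7/41, 3/4}), ProductSet(Range(0, 9, 1), Intersection(Interval.open(-55/3, 1/9), Rationals)))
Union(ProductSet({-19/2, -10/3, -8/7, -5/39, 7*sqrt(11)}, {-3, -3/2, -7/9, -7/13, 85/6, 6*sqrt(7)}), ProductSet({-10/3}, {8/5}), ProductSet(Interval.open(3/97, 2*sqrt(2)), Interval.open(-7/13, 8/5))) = Union(ProductSet({-10/3}, {8/5}), ProductSet({-19/2, -10/3, -8/7, -5/39, 7*sqrt(11)}, {-3, -3/2, -7/9, -7/13, 85/6, 6*sqrt(7)}), ProductSet(Interval.open(3/97, 2*sqrt(2)), Interval.open(-7/13, 8/5)))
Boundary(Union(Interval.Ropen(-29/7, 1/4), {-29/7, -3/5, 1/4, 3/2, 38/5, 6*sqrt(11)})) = {-29/7, 1/4, 3/2, 38/5, 6*sqrt(11)}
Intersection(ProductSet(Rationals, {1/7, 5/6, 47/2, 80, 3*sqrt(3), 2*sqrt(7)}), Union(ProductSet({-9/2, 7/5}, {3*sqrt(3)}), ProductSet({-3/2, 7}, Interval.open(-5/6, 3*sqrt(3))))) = Union(ProductSet({-9/2, 7/5}, {3*sqrt(3)}), ProductSet({-3/2, 7}, {1/7, 5/6}))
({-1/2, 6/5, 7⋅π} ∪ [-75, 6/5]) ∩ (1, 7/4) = (1, 6/5]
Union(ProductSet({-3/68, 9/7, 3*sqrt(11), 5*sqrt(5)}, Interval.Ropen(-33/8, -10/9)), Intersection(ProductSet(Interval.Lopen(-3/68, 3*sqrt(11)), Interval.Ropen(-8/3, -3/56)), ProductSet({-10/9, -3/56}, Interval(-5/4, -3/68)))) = ProductSet({-3/68, 9/7, 3*sqrt(11), 5*sqrt(5)}, Interval.Ropen(-33/8, -10/9))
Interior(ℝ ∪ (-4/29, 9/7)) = (-∞, ∞)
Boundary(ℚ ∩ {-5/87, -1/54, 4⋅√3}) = {-5/87, -1/54}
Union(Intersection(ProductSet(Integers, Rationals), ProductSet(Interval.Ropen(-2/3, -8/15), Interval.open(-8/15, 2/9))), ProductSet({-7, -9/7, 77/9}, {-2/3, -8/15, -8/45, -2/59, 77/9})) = ProductSet({-7, -9/7, 77/9}, {-2/3, -8/15, -8/45, -2/59, 77/9})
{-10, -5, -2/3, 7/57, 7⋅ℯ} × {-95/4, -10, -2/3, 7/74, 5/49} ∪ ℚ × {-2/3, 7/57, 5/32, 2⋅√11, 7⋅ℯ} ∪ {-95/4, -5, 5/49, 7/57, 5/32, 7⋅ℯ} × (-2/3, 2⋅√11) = (ℚ × {-2/3, 7/57, 5/32, 2⋅√11, 7⋅ℯ}) ∪ ({-10, -5, -2/3, 7/57, 7⋅ℯ} × {-95/4, -10, -2/3, 7/74, 5/49}) ∪ ({-95/4, -5, 5/49, 7/57, 5/32, 7⋅ℯ} × (-2/3, 2⋅√11))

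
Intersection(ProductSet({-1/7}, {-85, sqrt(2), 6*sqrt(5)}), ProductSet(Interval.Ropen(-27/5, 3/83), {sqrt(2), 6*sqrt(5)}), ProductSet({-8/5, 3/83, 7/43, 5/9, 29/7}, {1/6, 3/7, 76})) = EmptySet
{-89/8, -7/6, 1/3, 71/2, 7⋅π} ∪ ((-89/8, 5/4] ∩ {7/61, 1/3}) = {-89/8, -7/6, 7/61, 1/3, 71/2, 7⋅π}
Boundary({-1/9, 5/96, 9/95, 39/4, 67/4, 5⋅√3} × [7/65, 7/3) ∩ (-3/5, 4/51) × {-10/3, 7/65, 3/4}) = {-1/9, 5/96} × {7/65, 3/4}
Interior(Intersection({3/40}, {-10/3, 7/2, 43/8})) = EmptySet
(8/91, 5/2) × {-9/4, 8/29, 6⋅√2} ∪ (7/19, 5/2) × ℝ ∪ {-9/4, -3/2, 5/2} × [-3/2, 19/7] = ((7/19, 5/2) × ℝ) ∪ ({-9/4, -3/2, 5/2} × [-3/2, 19/7]) ∪ ((8/91, 5/2) × {-9/4, 8/29, 6⋅√2})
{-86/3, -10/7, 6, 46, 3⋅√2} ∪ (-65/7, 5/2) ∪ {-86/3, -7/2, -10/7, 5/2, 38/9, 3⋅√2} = {-86/3, 38/9, 6, 46, 3⋅√2} ∪ (-65/7, 5/2]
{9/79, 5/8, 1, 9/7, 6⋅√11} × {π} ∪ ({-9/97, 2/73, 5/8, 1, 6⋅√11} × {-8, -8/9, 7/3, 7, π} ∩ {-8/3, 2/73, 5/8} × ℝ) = ({2/73, 5/8} × {-8, -8/9, 7/3, 7, π}) ∪ ({9/79, 5/8, 1, 9/7, 6⋅√11} × {π})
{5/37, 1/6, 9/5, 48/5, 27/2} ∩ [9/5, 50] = {9/5, 48/5, 27/2}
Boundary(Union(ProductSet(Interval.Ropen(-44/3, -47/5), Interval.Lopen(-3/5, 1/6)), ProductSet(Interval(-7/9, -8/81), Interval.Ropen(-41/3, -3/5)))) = Union(ProductSet({-44/3, -47/5}, Interval(-3/5, 1/6)), ProductSet({-7/9, -8/81}, Interval(-41/3, -3/5)), ProductSet(Interval(-44/3, -47/5), {-3/5, 1/6}), ProductSet(Interval(-7/9, -8/81), {-41/3, -3/5}))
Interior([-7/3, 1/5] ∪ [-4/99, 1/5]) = (-7/3, 1/5)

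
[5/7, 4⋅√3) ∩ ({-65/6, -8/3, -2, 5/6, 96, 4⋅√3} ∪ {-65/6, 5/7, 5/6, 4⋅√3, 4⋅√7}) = {5/7, 5/6}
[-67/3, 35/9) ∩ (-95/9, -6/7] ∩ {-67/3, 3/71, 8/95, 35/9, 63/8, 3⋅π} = ∅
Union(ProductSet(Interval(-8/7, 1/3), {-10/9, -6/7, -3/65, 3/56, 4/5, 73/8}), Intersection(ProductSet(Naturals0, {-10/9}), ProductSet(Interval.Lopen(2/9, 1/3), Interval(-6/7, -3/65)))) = ProductSet(Interval(-8/7, 1/3), {-10/9, -6/7, -3/65, 3/56, 4/5, 73/8})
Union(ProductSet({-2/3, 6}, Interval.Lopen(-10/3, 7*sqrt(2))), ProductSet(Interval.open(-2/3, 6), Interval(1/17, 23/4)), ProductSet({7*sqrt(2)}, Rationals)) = Union(ProductSet({7*sqrt(2)}, Rationals), ProductSet({-2/3, 6}, Interval.Lopen(-10/3, 7*sqrt(2))), ProductSet(Interval.open(-2/3, 6), Interval(1/17, 23/4)))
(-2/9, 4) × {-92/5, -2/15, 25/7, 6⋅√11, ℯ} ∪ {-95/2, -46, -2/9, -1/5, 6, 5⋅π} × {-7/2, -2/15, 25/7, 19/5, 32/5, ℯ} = ((-2/9, 4) × {-92/5, -2/15, 25/7, 6⋅√11, ℯ}) ∪ ({-95/2, -46, -2/9, -1/5, 6, 5⋅π} × {-7/2, -2/15, 25/7, 19/5, 32/5, ℯ})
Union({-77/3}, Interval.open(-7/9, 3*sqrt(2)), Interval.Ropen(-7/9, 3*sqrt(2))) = Union({-77/3}, Interval.Ropen(-7/9, 3*sqrt(2)))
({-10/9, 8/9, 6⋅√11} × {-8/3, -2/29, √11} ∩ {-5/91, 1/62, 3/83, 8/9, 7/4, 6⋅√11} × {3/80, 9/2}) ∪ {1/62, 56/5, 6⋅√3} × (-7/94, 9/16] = {1/62, 56/5, 6⋅√3} × (-7/94, 9/16]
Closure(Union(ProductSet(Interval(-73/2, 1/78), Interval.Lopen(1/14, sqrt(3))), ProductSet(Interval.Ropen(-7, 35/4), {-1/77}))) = Union(ProductSet(Interval(-73/2, 1/78), Interval(1/14, sqrt(3))), ProductSet(Interval(-7, 35/4), {-1/77}))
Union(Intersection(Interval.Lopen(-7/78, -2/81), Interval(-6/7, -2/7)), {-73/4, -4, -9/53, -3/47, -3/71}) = {-73/4, -4, -9/53, -3/47, -3/71}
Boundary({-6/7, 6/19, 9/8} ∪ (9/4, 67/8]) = {-6/7, 6/19, 9/8, 9/4, 67/8}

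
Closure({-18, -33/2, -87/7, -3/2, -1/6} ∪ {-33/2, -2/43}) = {-18, -33/2, -87/7, -3/2, -1/6, -2/43}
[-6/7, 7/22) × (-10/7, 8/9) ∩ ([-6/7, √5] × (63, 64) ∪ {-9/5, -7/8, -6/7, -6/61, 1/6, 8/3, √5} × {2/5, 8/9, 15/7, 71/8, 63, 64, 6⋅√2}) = {-6/7, -6/61, 1/6} × {2/5}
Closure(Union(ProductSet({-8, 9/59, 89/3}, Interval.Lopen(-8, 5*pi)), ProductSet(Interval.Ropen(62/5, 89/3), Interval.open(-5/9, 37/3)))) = Union(ProductSet({62/5, 89/3}, Interval(-5/9, 37/3)), ProductSet({-8, 9/59, 89/3}, Interval(-8, 5*pi)), ProductSet(Interval(62/5, 89/3), {-5/9, 37/3}), ProductSet(Interval.Ropen(62/5, 89/3), Interval.open(-5/9, 37/3)))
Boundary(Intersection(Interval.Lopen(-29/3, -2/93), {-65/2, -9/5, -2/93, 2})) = {-9/5, -2/93}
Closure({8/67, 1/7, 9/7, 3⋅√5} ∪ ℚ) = ℝ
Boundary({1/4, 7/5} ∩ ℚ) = {1/4, 7/5}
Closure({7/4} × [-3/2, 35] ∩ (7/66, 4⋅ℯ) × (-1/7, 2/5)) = {7/4} × [-1/7, 2/5]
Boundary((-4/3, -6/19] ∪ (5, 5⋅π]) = {-4/3, -6/19, 5, 5⋅π}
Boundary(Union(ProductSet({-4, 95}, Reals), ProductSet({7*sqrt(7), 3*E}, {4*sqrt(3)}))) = Union(ProductSet({-4, 95}, Reals), ProductSet({7*sqrt(7), 3*E}, {4*sqrt(3)}))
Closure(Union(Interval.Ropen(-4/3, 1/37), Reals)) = Interval(-oo, oo)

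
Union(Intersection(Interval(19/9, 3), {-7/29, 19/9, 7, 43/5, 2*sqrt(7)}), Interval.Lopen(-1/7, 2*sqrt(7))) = Interval.Lopen(-1/7, 2*sqrt(7))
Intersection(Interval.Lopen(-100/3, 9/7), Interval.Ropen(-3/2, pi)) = Interval(-3/2, 9/7)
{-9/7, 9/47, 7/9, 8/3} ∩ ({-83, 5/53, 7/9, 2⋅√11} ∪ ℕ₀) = {7/9}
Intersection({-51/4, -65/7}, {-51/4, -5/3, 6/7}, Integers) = EmptySet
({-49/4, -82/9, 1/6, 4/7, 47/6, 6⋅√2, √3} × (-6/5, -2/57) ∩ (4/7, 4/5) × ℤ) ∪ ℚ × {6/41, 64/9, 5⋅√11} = ℚ × {6/41, 64/9, 5⋅√11}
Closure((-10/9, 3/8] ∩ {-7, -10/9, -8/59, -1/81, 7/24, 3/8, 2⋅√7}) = {-8/59, -1/81, 7/24, 3/8}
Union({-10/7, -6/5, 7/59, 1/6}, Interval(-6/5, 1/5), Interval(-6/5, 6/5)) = Union({-10/7}, Interval(-6/5, 6/5))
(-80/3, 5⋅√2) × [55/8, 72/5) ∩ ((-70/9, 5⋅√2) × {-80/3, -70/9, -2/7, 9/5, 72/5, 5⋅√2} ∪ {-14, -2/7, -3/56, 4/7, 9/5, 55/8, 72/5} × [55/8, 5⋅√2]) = ((-70/9, 5⋅√2) × {5⋅√2}) ∪ ({-14, -2/7, -3/56, 4/7, 9/5, 55/8} × [55/8, 5⋅√2])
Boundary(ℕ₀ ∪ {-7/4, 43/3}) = {-7/4, 43/3} ∪ ℕ₀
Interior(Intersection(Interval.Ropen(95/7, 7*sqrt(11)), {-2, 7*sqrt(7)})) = EmptySet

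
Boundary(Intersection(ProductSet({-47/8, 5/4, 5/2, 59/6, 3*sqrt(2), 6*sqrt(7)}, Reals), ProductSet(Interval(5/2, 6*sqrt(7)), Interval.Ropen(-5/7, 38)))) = ProductSet({5/2, 59/6, 3*sqrt(2), 6*sqrt(7)}, Interval(-5/7, 38))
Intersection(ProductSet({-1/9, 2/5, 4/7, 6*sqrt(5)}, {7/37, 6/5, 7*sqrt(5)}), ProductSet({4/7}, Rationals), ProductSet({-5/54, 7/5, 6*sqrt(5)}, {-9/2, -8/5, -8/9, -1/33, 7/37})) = EmptySet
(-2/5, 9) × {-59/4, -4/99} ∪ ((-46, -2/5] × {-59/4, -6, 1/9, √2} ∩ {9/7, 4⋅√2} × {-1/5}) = (-2/5, 9) × {-59/4, -4/99}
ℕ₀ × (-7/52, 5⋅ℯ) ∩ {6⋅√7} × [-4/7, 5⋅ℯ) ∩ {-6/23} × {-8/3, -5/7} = ∅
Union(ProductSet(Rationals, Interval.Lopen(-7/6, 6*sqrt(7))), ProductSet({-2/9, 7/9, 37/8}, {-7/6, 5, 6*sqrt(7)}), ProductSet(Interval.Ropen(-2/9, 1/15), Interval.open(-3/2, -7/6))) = Union(ProductSet({-2/9, 7/9, 37/8}, {-7/6, 5, 6*sqrt(7)}), ProductSet(Interval.Ropen(-2/9, 1/15), Interval.open(-3/2, -7/6)), ProductSet(Rationals, Interval.Lopen(-7/6, 6*sqrt(7))))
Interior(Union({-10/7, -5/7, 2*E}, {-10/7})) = EmptySet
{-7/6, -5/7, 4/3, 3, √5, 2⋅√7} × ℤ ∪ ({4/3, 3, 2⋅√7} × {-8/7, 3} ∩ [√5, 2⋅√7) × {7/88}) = {-7/6, -5/7, 4/3, 3, √5, 2⋅√7} × ℤ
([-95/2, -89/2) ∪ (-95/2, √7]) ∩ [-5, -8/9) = [-5, -8/9)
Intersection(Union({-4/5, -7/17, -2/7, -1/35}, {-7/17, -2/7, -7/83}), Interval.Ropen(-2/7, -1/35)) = {-2/7, -7/83}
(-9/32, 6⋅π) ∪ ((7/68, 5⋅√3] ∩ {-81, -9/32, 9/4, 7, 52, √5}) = (-9/32, 6⋅π)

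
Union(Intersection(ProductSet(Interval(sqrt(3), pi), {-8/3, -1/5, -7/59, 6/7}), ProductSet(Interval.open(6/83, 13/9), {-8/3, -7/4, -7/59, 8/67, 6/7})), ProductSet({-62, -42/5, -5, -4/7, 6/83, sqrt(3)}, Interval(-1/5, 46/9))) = ProductSet({-62, -42/5, -5, -4/7, 6/83, sqrt(3)}, Interval(-1/5, 46/9))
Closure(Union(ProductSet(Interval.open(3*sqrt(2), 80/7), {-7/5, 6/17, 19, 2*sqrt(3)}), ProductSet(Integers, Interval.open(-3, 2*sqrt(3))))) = Union(ProductSet(Integers, Interval(-3, 2*sqrt(3))), ProductSet(Interval(3*sqrt(2), 80/7), {-7/5, 6/17, 19, 2*sqrt(3)}))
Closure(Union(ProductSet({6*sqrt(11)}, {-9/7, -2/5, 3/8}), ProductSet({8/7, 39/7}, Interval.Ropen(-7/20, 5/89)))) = Union(ProductSet({6*sqrt(11)}, {-9/7, -2/5, 3/8}), ProductSet({8/7, 39/7}, Interval(-7/20, 5/89)))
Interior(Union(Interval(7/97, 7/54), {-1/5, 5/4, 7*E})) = Interval.open(7/97, 7/54)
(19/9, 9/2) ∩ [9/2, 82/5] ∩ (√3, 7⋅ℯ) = ∅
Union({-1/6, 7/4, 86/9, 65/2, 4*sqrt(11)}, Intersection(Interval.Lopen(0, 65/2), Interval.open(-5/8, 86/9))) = Union({-1/6, 65/2, 4*sqrt(11)}, Interval.Lopen(0, 86/9))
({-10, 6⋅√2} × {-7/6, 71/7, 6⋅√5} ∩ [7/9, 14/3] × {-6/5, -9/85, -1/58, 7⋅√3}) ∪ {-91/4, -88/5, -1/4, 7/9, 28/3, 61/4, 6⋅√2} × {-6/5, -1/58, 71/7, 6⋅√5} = {-91/4, -88/5, -1/4, 7/9, 28/3, 61/4, 6⋅√2} × {-6/5, -1/58, 71/7, 6⋅√5}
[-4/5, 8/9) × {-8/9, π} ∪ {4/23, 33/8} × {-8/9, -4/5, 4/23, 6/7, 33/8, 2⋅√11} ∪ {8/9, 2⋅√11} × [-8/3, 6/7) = ([-4/5, 8/9) × {-8/9, π}) ∪ ({8/9, 2⋅√11} × [-8/3, 6/7)) ∪ ({4/23, 33/8} × {-8/9, -4/5, 4/23, 6/7, 33/8, 2⋅√11})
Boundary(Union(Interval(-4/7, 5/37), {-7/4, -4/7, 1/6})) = {-7/4, -4/7, 5/37, 1/6}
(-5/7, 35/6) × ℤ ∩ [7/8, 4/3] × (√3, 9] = [7/8, 4/3] × {2, 3, …, 9}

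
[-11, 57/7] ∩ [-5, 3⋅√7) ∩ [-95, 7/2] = [-5, 7/2]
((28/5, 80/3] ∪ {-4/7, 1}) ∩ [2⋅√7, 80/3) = (28/5, 80/3)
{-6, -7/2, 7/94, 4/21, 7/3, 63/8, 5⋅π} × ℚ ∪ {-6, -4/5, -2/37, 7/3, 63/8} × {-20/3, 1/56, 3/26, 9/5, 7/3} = ({-6, -7/2, 7/94, 4/21, 7/3, 63/8, 5⋅π} × ℚ) ∪ ({-6, -4/5, -2/37, 7/3, 63/8} × {-20/3, 1/56, 3/26, 9/5, 7/3})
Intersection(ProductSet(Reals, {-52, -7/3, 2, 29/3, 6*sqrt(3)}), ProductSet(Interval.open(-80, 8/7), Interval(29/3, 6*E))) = ProductSet(Interval.open(-80, 8/7), {29/3, 6*sqrt(3)})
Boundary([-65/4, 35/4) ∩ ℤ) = {-16, -15, …, 8}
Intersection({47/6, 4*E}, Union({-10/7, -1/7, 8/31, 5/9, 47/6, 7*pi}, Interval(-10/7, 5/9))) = {47/6}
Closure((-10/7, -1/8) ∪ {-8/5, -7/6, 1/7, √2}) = {-8/5, 1/7, √2} ∪ [-10/7, -1/8]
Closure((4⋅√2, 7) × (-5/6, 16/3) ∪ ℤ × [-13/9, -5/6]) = (ℤ × [-13/9, -5/6]) ∪ ({7, 4⋅√2} × [-5/6, 16/3]) ∪ ([4⋅√2, 7] × {-5/6, 16/3}) ∪ ((4⋅√2, 7) × (-5/6, 16/3))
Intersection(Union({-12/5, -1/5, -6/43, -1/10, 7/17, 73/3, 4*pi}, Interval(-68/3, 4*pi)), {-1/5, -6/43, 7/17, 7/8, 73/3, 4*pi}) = {-1/5, -6/43, 7/17, 7/8, 73/3, 4*pi}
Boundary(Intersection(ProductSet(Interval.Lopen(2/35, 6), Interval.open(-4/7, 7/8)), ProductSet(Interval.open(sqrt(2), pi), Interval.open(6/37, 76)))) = Union(ProductSet({sqrt(2), pi}, Interval(6/37, 7/8)), ProductSet(Interval(sqrt(2), pi), {6/37, 7/8}))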